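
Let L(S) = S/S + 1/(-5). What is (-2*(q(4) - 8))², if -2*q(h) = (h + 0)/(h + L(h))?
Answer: 10201/36 ≈ 283.36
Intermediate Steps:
L(S) = ⅘ (L(S) = 1 + 1*(-⅕) = 1 - ⅕ = ⅘)
q(h) = -h/(2*(⅘ + h)) (q(h) = -(h + 0)/(2*(h + ⅘)) = -h/(2*(⅘ + h)))
(-2*(q(4) - 8))² = (-2*(-5*4/(8 + 10*4) - 8))² = (-2*(-5*4/(8 + 40) - 8))² = (-2*(-5*4/48 - 8))² = (-2*(-5*4*1/48 - 8))² = (-2*(-5/12 - 8))² = (-2*(-101/12))² = (101/6)² = 10201/36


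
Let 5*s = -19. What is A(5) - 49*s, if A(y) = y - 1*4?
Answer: 936/5 ≈ 187.20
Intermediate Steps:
s = -19/5 (s = (⅕)*(-19) = -19/5 ≈ -3.8000)
A(y) = -4 + y (A(y) = y - 4 = -4 + y)
A(5) - 49*s = (-4 + 5) - 49*(-19/5) = 1 + 931/5 = 936/5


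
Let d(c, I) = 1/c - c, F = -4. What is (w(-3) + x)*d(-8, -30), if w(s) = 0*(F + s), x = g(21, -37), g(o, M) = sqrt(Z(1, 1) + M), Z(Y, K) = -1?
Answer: 63*I*sqrt(38)/8 ≈ 48.545*I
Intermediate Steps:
g(o, M) = sqrt(-1 + M)
x = I*sqrt(38) (x = sqrt(-1 - 37) = sqrt(-38) = I*sqrt(38) ≈ 6.1644*I)
w(s) = 0 (w(s) = 0*(-4 + s) = 0)
(w(-3) + x)*d(-8, -30) = (0 + I*sqrt(38))*(1/(-8) - 1*(-8)) = (I*sqrt(38))*(-1/8 + 8) = (I*sqrt(38))*(63/8) = 63*I*sqrt(38)/8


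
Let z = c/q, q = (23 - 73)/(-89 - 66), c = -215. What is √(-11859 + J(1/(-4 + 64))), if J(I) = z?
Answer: I*√50102/2 ≈ 111.92*I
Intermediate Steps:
q = 10/31 (q = -50/(-155) = -50*(-1/155) = 10/31 ≈ 0.32258)
z = -1333/2 (z = -215/10/31 = -215*31/10 = -1333/2 ≈ -666.50)
J(I) = -1333/2
√(-11859 + J(1/(-4 + 64))) = √(-11859 - 1333/2) = √(-25051/2) = I*√50102/2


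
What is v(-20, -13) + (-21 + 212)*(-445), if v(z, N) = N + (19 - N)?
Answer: -84976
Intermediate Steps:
v(z, N) = 19
v(-20, -13) + (-21 + 212)*(-445) = 19 + (-21 + 212)*(-445) = 19 + 191*(-445) = 19 - 84995 = -84976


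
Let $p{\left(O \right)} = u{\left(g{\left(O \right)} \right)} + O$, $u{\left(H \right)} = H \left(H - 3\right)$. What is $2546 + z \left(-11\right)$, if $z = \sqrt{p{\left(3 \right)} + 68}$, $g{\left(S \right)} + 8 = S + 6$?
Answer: $2546 - 11 \sqrt{69} \approx 2454.6$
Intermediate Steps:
$g{\left(S \right)} = -2 + S$ ($g{\left(S \right)} = -8 + \left(S + 6\right) = -8 + \left(6 + S\right) = -2 + S$)
$u{\left(H \right)} = H \left(-3 + H\right)$
$p{\left(O \right)} = O + \left(-5 + O\right) \left(-2 + O\right)$ ($p{\left(O \right)} = \left(-2 + O\right) \left(-3 + \left(-2 + O\right)\right) + O = \left(-2 + O\right) \left(-5 + O\right) + O = \left(-5 + O\right) \left(-2 + O\right) + O = O + \left(-5 + O\right) \left(-2 + O\right)$)
$z = \sqrt{69}$ ($z = \sqrt{\left(3 + \left(-5 + 3\right) \left(-2 + 3\right)\right) + 68} = \sqrt{\left(3 - 2\right) + 68} = \sqrt{1 + 68} = \sqrt{69} \approx 8.3066$)
$2546 + z \left(-11\right) = 2546 + \sqrt{69} \left(-11\right) = 2546 - 11 \sqrt{69}$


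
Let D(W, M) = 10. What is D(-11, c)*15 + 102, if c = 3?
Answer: 252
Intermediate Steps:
D(-11, c)*15 + 102 = 10*15 + 102 = 150 + 102 = 252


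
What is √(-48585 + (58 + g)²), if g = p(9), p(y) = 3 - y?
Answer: I*√45881 ≈ 214.2*I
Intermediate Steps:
g = -6 (g = 3 - 1*9 = 3 - 9 = -6)
√(-48585 + (58 + g)²) = √(-48585 + (58 - 6)²) = √(-48585 + 52²) = √(-48585 + 2704) = √(-45881) = I*√45881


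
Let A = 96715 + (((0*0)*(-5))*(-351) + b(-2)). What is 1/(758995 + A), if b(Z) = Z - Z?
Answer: 1/855710 ≈ 1.1686e-6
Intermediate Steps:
b(Z) = 0
A = 96715 (A = 96715 + (((0*0)*(-5))*(-351) + 0) = 96715 + ((0*(-5))*(-351) + 0) = 96715 + (0*(-351) + 0) = 96715 + (0 + 0) = 96715 + 0 = 96715)
1/(758995 + A) = 1/(758995 + 96715) = 1/855710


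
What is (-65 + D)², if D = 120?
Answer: 3025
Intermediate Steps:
(-65 + D)² = (-65 + 120)² = 55² = 3025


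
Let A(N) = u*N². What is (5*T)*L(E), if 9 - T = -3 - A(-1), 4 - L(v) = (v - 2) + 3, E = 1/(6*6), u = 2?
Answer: 3745/18 ≈ 208.06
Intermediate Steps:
A(N) = 2*N²
E = 1/36 ≈ 0.027778
L(v) = 3 - v (L(v) = 4 - ((v - 2) + 3) = 4 - ((-2 + v) + 3) = 4 - (1 + v) = 4 + (-1 - v) = 3 - v)
T = 14 (T = 9 - (-3 - 2*(-1)²) = 9 - (-3 - 2) = 9 - 1*(-5) = 9 + 5 = 14)
(5*T)*L(E) = (5*14)*(3 - 1*1/36) = 70*(3 - 1/36) = 70*(107/36) = 3745/18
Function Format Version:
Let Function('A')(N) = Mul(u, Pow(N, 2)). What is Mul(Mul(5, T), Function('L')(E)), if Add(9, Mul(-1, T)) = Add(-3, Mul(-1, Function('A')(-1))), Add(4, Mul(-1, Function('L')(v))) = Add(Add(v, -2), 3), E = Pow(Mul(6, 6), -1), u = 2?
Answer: Rational(3745, 18) ≈ 208.06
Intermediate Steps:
Function('A')(N) = Mul(2, Pow(N, 2))
E = Rational(1, 36) (E = Pow(36, -1) = Rational(1, 36) ≈ 0.027778)
Function('L')(v) = Add(3, Mul(-1, v)) (Function('L')(v) = Add(4, Mul(-1, Add(Add(v, -2), 3))) = Add(4, Mul(-1, Add(Add(-2, v), 3))) = Add(4, Mul(-1, Add(1, v))) = Add(4, Add(-1, Mul(-1, v))) = Add(3, Mul(-1, v)))
T = 14 (T = Add(9, Mul(-1, Add(-3, Mul(-1, Mul(2, Pow(-1, 2)))))) = Add(9, Mul(-1, Add(-3, Mul(-1, Mul(2, 1))))) = Add(9, Mul(-1, Add(-3, Mul(-1, 2)))) = Add(9, Mul(-1, Add(-3, -2))) = Add(9, Mul(-1, -5)) = Add(9, 5) = 14)
Mul(Mul(5, T), Function('L')(E)) = Mul(Mul(5, 14), Add(3, Mul(-1, Rational(1, 36)))) = Mul(70, Add(3, Rational(-1, 36))) = Mul(70, Rational(107, 36)) = Rational(3745, 18)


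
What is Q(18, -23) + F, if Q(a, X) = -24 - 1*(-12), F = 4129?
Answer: 4117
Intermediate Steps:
Q(a, X) = -12 (Q(a, X) = -24 + 12 = -12)
Q(18, -23) + F = -12 + 4129 = 4117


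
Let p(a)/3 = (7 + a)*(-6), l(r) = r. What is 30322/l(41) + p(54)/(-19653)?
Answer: 198654428/268591 ≈ 739.62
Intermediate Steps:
p(a) = -126 - 18*a (p(a) = 3*((7 + a)*(-6)) = 3*(-42 - 6*a) = -126 - 18*a)
30322/l(41) + p(54)/(-19653) = 30322/41 + (-126 - 18*54)/(-19653) = 30322*(1/41) + (-126 - 972)*(-1/19653) = 30322/41 - 1098*(-1/19653) = 30322/41 + 366/6551 = 198654428/268591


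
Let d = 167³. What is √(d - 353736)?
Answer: √4303727 ≈ 2074.5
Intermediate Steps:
d = 4657463
√(d - 353736) = √(4657463 - 353736) = √4303727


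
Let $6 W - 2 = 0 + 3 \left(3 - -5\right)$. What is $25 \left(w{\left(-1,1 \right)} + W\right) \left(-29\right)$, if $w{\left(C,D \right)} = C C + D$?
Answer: $- \frac{13775}{3} \approx -4591.7$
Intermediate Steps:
$w{\left(C,D \right)} = D + C^{2}$ ($w{\left(C,D \right)} = C^{2} + D = D + C^{2}$)
$W = \frac{13}{3}$ ($W = \frac{1}{3} + \frac{0 + 3 \left(3 - -5\right)}{6} = \frac{1}{3} + \frac{0 + 3 \left(3 + 5\right)}{6} = \frac{1}{3} + \frac{0 + 3 \cdot 8}{6} = \frac{1}{3} + \frac{0 + 24}{6} = \frac{1}{3} + \frac{1}{6} \cdot 24 = \frac{1}{3} + 4 = \frac{13}{3} \approx 4.3333$)
$25 \left(w{\left(-1,1 \right)} + W\right) \left(-29\right) = 25 \left(\left(1 + \left(-1\right)^{2}\right) + \frac{13}{3}\right) \left(-29\right) = 25 \left(\left(1 + 1\right) + \frac{13}{3}\right) \left(-29\right) = 25 \left(2 + \frac{13}{3}\right) \left(-29\right) = 25 \cdot \frac{19}{3} \left(-29\right) = \frac{475}{3} \left(-29\right) = - \frac{13775}{3}$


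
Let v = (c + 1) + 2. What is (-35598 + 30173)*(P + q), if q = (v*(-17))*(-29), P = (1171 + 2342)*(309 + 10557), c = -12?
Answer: -207060428925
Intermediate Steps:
P = 38172258 (P = 3513*10866 = 38172258)
v = -9 (v = (-12 + 1) + 2 = -11 + 2 = -9)
q = -4437 (q = -9*(-17)*(-29) = 153*(-29) = -4437)
(-35598 + 30173)*(P + q) = (-35598 + 30173)*(38172258 - 4437) = -5425*38167821 = -207060428925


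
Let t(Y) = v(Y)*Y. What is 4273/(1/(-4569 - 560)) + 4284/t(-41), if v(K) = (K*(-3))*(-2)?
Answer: -36841160063/1681 ≈ -2.1916e+7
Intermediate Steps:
v(K) = 6*K (v(K) = -3*K*(-2) = 6*K)
t(Y) = 6*Y² (t(Y) = (6*Y)*Y = 6*Y²)
4273/(1/(-4569 - 560)) + 4284/t(-41) = 4273/(1/(-4569 - 560)) + 4284/((6*(-41)²)) = 4273/(1/(-5129)) + 4284/((6*1681)) = 4273/(-1/5129) + 4284/10086 = 4273*(-5129) + 4284*(1/10086) = -21916217 + 714/1681 = -36841160063/1681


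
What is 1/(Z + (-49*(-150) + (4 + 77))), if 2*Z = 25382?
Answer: 1/20122 ≈ 4.9697e-5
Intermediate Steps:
Z = 12691 (Z = (½)*25382 = 12691)
1/(Z + (-49*(-150) + (4 + 77))) = 1/(12691 + (-49*(-150) + (4 + 77))) = 1/(12691 + (7350 + 81)) = 1/(12691 + 7431) = 1/20122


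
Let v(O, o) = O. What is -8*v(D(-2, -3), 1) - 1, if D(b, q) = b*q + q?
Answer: -25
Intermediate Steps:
D(b, q) = q + b*q
-8*v(D(-2, -3), 1) - 1 = -(-24)*(1 - 2) - 1 = -(-24)*(-1) - 1 = -8*3 - 1 = -24 - 1 = -25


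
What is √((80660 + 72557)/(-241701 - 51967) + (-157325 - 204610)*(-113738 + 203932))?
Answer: I*√703819815663397859329/146834 ≈ 1.8068e+5*I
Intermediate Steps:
√((80660 + 72557)/(-241701 - 51967) + (-157325 - 204610)*(-113738 + 203932)) = √(153217/(-293668) - 361935*90194) = √(153217*(-1/293668) - 32644365390) = √(-153217/293668 - 32644365390) = √(-9586605495503737/293668) = I*√703819815663397859329/146834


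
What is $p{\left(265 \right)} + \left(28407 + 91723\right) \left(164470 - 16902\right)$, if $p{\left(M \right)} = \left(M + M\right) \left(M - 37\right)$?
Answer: $17727464680$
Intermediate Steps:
$p{\left(M \right)} = 2 M \left(-37 + M\right)$
$p{\left(265 \right)} + \left(28407 + 91723\right) \left(164470 - 16902\right) = 2 \cdot 265 \left(-37 + 265\right) + \left(28407 + 91723\right) \left(164470 - 16902\right) = 2 \cdot 265 \cdot 228 + 120130 \left(164470 - 16902\right) = 120840 + 120130 \left(164470 - 16902\right) = 120840 + 120130 \cdot 147568 = 120840 + 17727343840 = 17727464680$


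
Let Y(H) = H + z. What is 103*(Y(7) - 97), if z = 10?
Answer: -8240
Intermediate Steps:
Y(H) = 10 + H (Y(H) = H + 10 = 10 + H)
103*(Y(7) - 97) = 103*((10 + 7) - 97) = 103*(17 - 97) = 103*(-80) = -8240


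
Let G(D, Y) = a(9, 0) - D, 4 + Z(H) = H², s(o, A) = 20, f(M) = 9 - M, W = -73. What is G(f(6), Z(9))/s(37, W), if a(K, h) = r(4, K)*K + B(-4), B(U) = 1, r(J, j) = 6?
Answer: 13/5 ≈ 2.6000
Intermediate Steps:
a(K, h) = 1 + 6*K (a(K, h) = 6*K + 1 = 1 + 6*K)
Z(H) = -4 + H²
G(D, Y) = 55 - D (G(D, Y) = (1 + 6*9) - D = (1 + 54) - D = 55 - D)
G(f(6), Z(9))/s(37, W) = (55 - (9 - 1*6))/20 = (55 - (9 - 6))*(1/20) = (55 - 1*3)*(1/20) = (55 - 3)*(1/20) = 52*(1/20) = 13/5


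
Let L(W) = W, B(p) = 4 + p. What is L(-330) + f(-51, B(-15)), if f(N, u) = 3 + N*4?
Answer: -531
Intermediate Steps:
f(N, u) = 3 + 4*N
L(-330) + f(-51, B(-15)) = -330 + (3 + 4*(-51)) = -330 + (3 - 204) = -330 - 201 = -531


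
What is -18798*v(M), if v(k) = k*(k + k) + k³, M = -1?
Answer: -18798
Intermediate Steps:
v(k) = k³ + 2*k² (v(k) = k*(2*k) + k³ = 2*k² + k³ = k³ + 2*k²)
-18798*v(M) = -18798*(-1)²*(2 - 1) = -18798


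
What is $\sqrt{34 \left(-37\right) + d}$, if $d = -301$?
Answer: $i \sqrt{1559} \approx 39.484 i$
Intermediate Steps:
$\sqrt{34 \left(-37\right) + d} = \sqrt{34 \left(-37\right) - 301} = \sqrt{-1258 - 301} = \sqrt{-1559} = i \sqrt{1559}$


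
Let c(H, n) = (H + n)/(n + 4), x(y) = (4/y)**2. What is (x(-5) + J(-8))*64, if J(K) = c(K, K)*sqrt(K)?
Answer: 1024/25 + 512*I*sqrt(2) ≈ 40.96 + 724.08*I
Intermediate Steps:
x(y) = 16/y**2
c(H, n) = (H + n)/(4 + n)
J(K) = 2*K**(3/2)/(4 + K) (J(K) = ((K + K)/(4 + K))*sqrt(K) = ((2*K)/(4 + K))*sqrt(K) = (2*K/(4 + K))*sqrt(K) = 2*K**(3/2)/(4 + K))
(x(-5) + J(-8))*64 = (16/(-5)**2 + 2*(-8)**(3/2)/(4 - 8))*64 = (16*(1/25) + 2*(-16*I*sqrt(2))/(-4))*64 = (16/25 + 2*(-16*I*sqrt(2))*(-1/4))*64 = (16/25 + 8*I*sqrt(2))*64 = 1024/25 + 512*I*sqrt(2)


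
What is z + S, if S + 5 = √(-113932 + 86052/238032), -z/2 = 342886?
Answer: -685777 + I*√1245231337531/3306 ≈ -6.8578e+5 + 337.54*I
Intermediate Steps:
z = -685772 (z = -2*342886 = -685772)
S = -5 + I*√1245231337531/3306 (S = -5 + √(-113932 + 86052/238032) = -5 + √(-113932 + 86052*(1/238032)) = -5 + √(-113932 + 7171/19836) = -5 + √(-2259947981/19836) = -5 + I*√1245231337531/3306 ≈ -5.0 + 337.54*I)
z + S = -685772 + (-5 + I*√1245231337531/3306) = -685777 + I*√1245231337531/3306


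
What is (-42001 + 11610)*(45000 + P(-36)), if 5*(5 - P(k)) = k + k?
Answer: -6840922927/5 ≈ -1.3682e+9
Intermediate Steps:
P(k) = 5 - 2*k/5 (P(k) = 5 - (k + k)/5 = 5 - 2*k/5)
(-42001 + 11610)*(45000 + P(-36)) = (-42001 + 11610)*(45000 + (5 - ⅖*(-36))) = -30391*(45000 + (5 + 72/5)) = -30391*(45000 + 97/5) = -30391*225097/5 = -6840922927/5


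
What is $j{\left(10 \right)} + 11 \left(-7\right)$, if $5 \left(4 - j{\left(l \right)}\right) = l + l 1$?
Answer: $-77$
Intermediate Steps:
$j{\left(l \right)} = 4 - \frac{2 l}{5}$ ($j{\left(l \right)} = 4 - \frac{l + l 1}{5} = 4 - \frac{l + l}{5} = 4 - \frac{2 l}{5}$)
$j{\left(10 \right)} + 11 \left(-7\right) = \left(4 - 4\right) + 11 \left(-7\right) = \left(4 - 4\right) - 77 = 0 - 77 = -77$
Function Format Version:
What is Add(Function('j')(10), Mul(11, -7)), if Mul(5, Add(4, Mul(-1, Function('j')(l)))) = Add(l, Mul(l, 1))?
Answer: -77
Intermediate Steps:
Function('j')(l) = Add(4, Mul(Rational(-2, 5), l)) (Function('j')(l) = Add(4, Mul(Rational(-1, 5), Add(l, Mul(l, 1)))) = Add(4, Mul(Rational(-1, 5), Add(l, l))) = Add(4, Mul(Rational(-1, 5), Mul(2, l))) = Add(4, Mul(Rational(-2, 5), l)))
Add(Function('j')(10), Mul(11, -7)) = Add(Add(4, Mul(Rational(-2, 5), 10)), Mul(11, -7)) = Add(Add(4, -4), -77) = Add(0, -77) = -77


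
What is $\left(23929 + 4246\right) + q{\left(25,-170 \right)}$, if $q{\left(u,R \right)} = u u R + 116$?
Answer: $-77959$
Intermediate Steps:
$q{\left(u,R \right)} = 116 + R u^{2}$ ($q{\left(u,R \right)} = u^{2} R + 116 = R u^{2} + 116 = 116 + R u^{2}$)
$\left(23929 + 4246\right) + q{\left(25,-170 \right)} = \left(23929 + 4246\right) + \left(116 - 170 \cdot 25^{2}\right) = 28175 + \left(116 - 106250\right) = 28175 - 106134 = -77959$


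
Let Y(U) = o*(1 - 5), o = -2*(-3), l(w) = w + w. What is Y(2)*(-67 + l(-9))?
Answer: 2040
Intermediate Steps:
l(w) = 2*w
o = 6
Y(U) = -24 (Y(U) = 6*(1 - 5) = 6*(-4) = -24)
Y(2)*(-67 + l(-9)) = -24*(-67 + 2*(-9)) = -24*(-67 - 18) = -24*(-85) = 2040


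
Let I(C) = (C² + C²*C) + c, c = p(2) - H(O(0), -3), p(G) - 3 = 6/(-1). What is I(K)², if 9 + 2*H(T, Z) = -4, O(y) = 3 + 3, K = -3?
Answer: 841/4 ≈ 210.25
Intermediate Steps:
O(y) = 6
H(T, Z) = -13/2 (H(T, Z) = -9/2 + (½)*(-4) = -9/2 - 2 = -13/2)
p(G) = -3 (p(G) = 3 + 6/(-1) = 3 + 6*(-1) = 3 - 6 = -3)
c = 7/2 (c = -3 - 1*(-13/2) = -3 + 13/2 = 7/2 ≈ 3.5000)
I(C) = 7/2 + C² + C³ (I(C) = (C² + C²*C) + 7/2 = (C² + C³) + 7/2 = 7/2 + C² + C³)
I(K)² = (7/2 + (-3)² + (-3)³)² = (7/2 + 9 - 27)² = (-29/2)² = 841/4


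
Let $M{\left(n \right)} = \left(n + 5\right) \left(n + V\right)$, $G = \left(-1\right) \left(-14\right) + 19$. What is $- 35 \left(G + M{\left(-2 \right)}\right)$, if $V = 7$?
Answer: $-1680$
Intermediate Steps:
$G = 33$ ($G = 14 + 19 = 33$)
$M{\left(n \right)} = \left(5 + n\right) \left(7 + n\right)$ ($M{\left(n \right)} = \left(n + 5\right) \left(n + 7\right) = \left(5 + n\right) \left(7 + n\right)$)
$- 35 \left(G + M{\left(-2 \right)}\right) = - 35 \left(33 + \left(35 + \left(-2\right)^{2} + 12 \left(-2\right)\right)\right) = - 35 \left(33 + \left(35 + 4 - 24\right)\right) = - 35 \left(33 + 15\right) = \left(-35\right) 48 = -1680$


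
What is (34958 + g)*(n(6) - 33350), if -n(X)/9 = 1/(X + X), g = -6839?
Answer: -3751158957/4 ≈ -9.3779e+8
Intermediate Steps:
n(X) = -9/(2*X) (n(X) = -9/(X + X) = -9*1/(2*X) = -9/(2*X))
(34958 + g)*(n(6) - 33350) = (34958 - 6839)*(-9/2/6 - 33350) = 28119*(-9/2*⅙ - 33350) = 28119*(-¾ - 33350) = 28119*(-133403/4) = -3751158957/4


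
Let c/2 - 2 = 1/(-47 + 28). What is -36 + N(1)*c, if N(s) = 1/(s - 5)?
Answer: -1405/38 ≈ -36.974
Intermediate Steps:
N(s) = 1/(-5 + s)
c = 74/19 (c = 4 + 2/(-47 + 28) = 4 + 2/(-19) = 4 + 2*(-1/19) = 4 - 2/19 = 74/19 ≈ 3.8947)
-36 + N(1)*c = -36 + (74/19)/(-5 + 1) = -36 + (74/19)/(-4) = -36 - ¼*74/19 = -36 - 37/38 = -1405/38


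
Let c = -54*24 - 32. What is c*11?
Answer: -14608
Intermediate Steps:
c = -1328 (c = -1296 - 32 = -1328)
c*11 = -1328*11 = -14608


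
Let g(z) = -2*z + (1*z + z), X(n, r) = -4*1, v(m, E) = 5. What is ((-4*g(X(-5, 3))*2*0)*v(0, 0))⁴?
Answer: 0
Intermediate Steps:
X(n, r) = -4
g(z) = 0 (g(z) = -2*z + (z + z) = -2*z + 2*z = 0)
((-4*g(X(-5, 3))*2*0)*v(0, 0))⁴ = (-4*0*2*0*5)⁴ = (-0*0*5)⁴ = (-4*0*5)⁴ = (0*5)⁴ = 0⁴ = 0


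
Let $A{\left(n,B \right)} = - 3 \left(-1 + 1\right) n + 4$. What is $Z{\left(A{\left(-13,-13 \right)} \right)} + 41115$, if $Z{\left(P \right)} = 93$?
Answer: $41208$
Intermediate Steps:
$A{\left(n,B \right)} = 4$ ($A{\left(n,B \right)} = \left(-3\right) 0 n + 4 = 0 n + 4 = 0 + 4 = 4$)
$Z{\left(A{\left(-13,-13 \right)} \right)} + 41115 = 93 + 41115 = 41208$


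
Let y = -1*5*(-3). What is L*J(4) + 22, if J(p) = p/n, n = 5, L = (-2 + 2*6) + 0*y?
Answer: 30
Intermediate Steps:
y = 15 (y = -5*(-3) = 15)
L = 10 (L = (-2 + 2*6) + 0*15 = (-2 + 12) + 0 = 10 + 0 = 10)
J(p) = p/5
L*J(4) + 22 = 10*((⅕)*4) + 22 = 10*(⅘) + 22 = 8 + 22 = 30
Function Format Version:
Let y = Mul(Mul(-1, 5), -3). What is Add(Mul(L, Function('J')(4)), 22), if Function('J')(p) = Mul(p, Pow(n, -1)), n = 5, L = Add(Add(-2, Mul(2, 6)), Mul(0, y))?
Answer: 30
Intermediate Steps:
y = 15 (y = Mul(-5, -3) = 15)
L = 10 (L = Add(Add(-2, Mul(2, 6)), Mul(0, 15)) = Add(Add(-2, 12), 0) = Add(10, 0) = 10)
Function('J')(p) = Mul(Rational(1, 5), p) (Function('J')(p) = Mul(p, Pow(5, -1)) = Mul(p, Rational(1, 5)) = Mul(Rational(1, 5), p))
Add(Mul(L, Function('J')(4)), 22) = Add(Mul(10, Mul(Rational(1, 5), 4)), 22) = Add(Mul(10, Rational(4, 5)), 22) = Add(8, 22) = 30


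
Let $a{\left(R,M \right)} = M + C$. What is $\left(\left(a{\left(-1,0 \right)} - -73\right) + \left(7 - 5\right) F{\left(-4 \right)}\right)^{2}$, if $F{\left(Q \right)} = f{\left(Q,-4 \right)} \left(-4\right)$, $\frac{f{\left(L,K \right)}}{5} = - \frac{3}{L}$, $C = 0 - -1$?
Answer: $1936$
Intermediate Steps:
$C = 1$ ($C = 0 + 1 = 1$)
$a{\left(R,M \right)} = 1 + M$ ($a{\left(R,M \right)} = M + 1 = 1 + M$)
$f{\left(L,K \right)} = - \frac{15}{L}$ ($f{\left(L,K \right)} = 5 \left(- \frac{3}{L}\right) = - \frac{15}{L}$)
$F{\left(Q \right)} = \frac{60}{Q}$ ($F{\left(Q \right)} = - \frac{15}{Q} \left(-4\right) = \frac{60}{Q}$)
$\left(\left(a{\left(-1,0 \right)} - -73\right) + \left(7 - 5\right) F{\left(-4 \right)}\right)^{2} = \left(\left(\left(1 + 0\right) - -73\right) + \left(7 - 5\right) \frac{60}{-4}\right)^{2} = \left(\left(1 + 73\right) + 2 \cdot 60 \left(- \frac{1}{4}\right)\right)^{2} = \left(74 + 2 \left(-15\right)\right)^{2} = \left(74 - 30\right)^{2} = 44^{2} = 1936$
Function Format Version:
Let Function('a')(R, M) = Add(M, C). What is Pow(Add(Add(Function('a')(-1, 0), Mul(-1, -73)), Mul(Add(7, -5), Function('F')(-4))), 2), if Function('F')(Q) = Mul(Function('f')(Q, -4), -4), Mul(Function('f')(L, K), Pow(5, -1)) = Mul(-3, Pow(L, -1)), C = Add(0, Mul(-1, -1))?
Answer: 1936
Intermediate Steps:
C = 1 (C = Add(0, 1) = 1)
Function('a')(R, M) = Add(1, M) (Function('a')(R, M) = Add(M, 1) = Add(1, M))
Function('f')(L, K) = Mul(-15, Pow(L, -1)) (Function('f')(L, K) = Mul(5, Mul(-3, Pow(L, -1))) = Mul(-15, Pow(L, -1)))
Function('F')(Q) = Mul(60, Pow(Q, -1)) (Function('F')(Q) = Mul(Mul(-15, Pow(Q, -1)), -4) = Mul(60, Pow(Q, -1)))
Pow(Add(Add(Function('a')(-1, 0), Mul(-1, -73)), Mul(Add(7, -5), Function('F')(-4))), 2) = Pow(Add(Add(Add(1, 0), Mul(-1, -73)), Mul(Add(7, -5), Mul(60, Pow(-4, -1)))), 2) = Pow(Add(Add(1, 73), Mul(2, Mul(60, Rational(-1, 4)))), 2) = Pow(Add(74, Mul(2, -15)), 2) = Pow(Add(74, -30), 2) = Pow(44, 2) = 1936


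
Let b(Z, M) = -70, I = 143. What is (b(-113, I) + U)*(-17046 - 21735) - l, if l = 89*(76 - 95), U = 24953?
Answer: -964985932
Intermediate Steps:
l = -1691 (l = 89*(-19) = -1691)
(b(-113, I) + U)*(-17046 - 21735) - l = (-70 + 24953)*(-17046 - 21735) - 1*(-1691) = 24883*(-38781) + 1691 = -964987623 + 1691 = -964985932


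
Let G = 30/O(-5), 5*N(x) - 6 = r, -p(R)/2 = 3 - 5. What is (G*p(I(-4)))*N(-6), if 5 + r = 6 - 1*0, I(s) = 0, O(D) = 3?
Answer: 56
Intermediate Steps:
p(R) = 4 (p(R) = -2*(3 - 5) = -2*(-2) = 4)
r = 1 (r = -5 + (6 - 1*0) = -5 + (6 + 0) = -5 + 6 = 1)
N(x) = 7/5 (N(x) = 6/5 + (⅕)*1 = 6/5 + ⅕ = 7/5)
G = 10 (G = 30/3 = 30*(⅓) = 10)
(G*p(I(-4)))*N(-6) = (10*4)*(7/5) = 40*(7/5) = 56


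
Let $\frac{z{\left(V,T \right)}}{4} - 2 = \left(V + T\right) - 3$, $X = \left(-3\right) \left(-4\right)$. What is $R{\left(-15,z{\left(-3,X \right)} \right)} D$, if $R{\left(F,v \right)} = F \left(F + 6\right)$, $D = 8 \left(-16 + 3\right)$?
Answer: $-14040$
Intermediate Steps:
$X = 12$
$z{\left(V,T \right)} = -4 + 4 T + 4 V$ ($z{\left(V,T \right)} = 8 + 4 \left(\left(V + T\right) - 3\right) = 8 + 4 \left(\left(T + V\right) - 3\right) = 8 + 4 \left(-3 + T + V\right) = 8 + \left(-12 + 4 T + 4 V\right) = -4 + 4 T + 4 V$)
$D = -104$ ($D = 8 \left(-13\right) = -104$)
$R{\left(F,v \right)} = F \left(6 + F\right)$
$R{\left(-15,z{\left(-3,X \right)} \right)} D = - 15 \left(6 - 15\right) \left(-104\right) = \left(-15\right) \left(-9\right) \left(-104\right) = 135 \left(-104\right) = -14040$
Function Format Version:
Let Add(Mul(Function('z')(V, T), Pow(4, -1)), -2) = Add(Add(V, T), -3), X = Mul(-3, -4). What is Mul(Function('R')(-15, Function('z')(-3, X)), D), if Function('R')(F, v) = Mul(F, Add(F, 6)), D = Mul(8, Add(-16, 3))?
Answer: -14040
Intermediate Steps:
X = 12
Function('z')(V, T) = Add(-4, Mul(4, T), Mul(4, V)) (Function('z')(V, T) = Add(8, Mul(4, Add(Add(V, T), -3))) = Add(8, Mul(4, Add(Add(T, V), -3))) = Add(8, Mul(4, Add(-3, T, V))) = Add(8, Add(-12, Mul(4, T), Mul(4, V))) = Add(-4, Mul(4, T), Mul(4, V)))
D = -104 (D = Mul(8, -13) = -104)
Function('R')(F, v) = Mul(F, Add(6, F))
Mul(Function('R')(-15, Function('z')(-3, X)), D) = Mul(Mul(-15, Add(6, -15)), -104) = Mul(Mul(-15, -9), -104) = Mul(135, -104) = -14040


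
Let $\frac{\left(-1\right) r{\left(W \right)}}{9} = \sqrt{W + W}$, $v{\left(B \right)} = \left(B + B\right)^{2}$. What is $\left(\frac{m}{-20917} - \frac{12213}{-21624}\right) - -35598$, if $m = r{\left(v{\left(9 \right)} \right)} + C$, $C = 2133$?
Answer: $\frac{5367170840571}{150769736} + \frac{162 \sqrt{2}}{20917} \approx 35599.0$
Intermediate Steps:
$v{\left(B \right)} = 4 B^{2}$ ($v{\left(B \right)} = \left(2 B\right)^{2} = 4 B^{2}$)
$r{\left(W \right)} = - 9 \sqrt{2} \sqrt{W}$ ($r{\left(W \right)} = - 9 \sqrt{W + W} = - 9 \sqrt{2 W} = - 9 \sqrt{2} \sqrt{W}$)
$m = 2133 - 162 \sqrt{2}$ ($m = - 9 \sqrt{2} \sqrt{4 \cdot 9^{2}} + 2133 = - 9 \sqrt{2} \sqrt{4 \cdot 81} + 2133 = - 9 \sqrt{2} \sqrt{324} + 2133 = \left(-9\right) \sqrt{2} \cdot 18 + 2133 = - 162 \sqrt{2} + 2133 = 2133 - 162 \sqrt{2} \approx 1903.9$)
$\left(\frac{m}{-20917} - \frac{12213}{-21624}\right) - -35598 = \left(\frac{2133 - 162 \sqrt{2}}{-20917} - \frac{12213}{-21624}\right) - -35598 = \left(\left(2133 - 162 \sqrt{2}\right) \left(- \frac{1}{20917}\right) - - \frac{4071}{7208}\right) + 35598 = \left(\left(- \frac{2133}{20917} + \frac{162 \sqrt{2}}{20917}\right) + \frac{4071}{7208}\right) + 35598 = \left(\frac{69778443}{150769736} + \frac{162 \sqrt{2}}{20917}\right) + 35598 = \frac{5367170840571}{150769736} + \frac{162 \sqrt{2}}{20917}$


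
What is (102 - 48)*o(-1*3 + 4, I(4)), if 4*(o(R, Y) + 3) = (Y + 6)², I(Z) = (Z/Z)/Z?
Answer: 11691/32 ≈ 365.34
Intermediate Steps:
I(Z) = 1/Z
o(R, Y) = -3 + (6 + Y)²/4 (o(R, Y) = -3 + (Y + 6)²/4 = -3 + (6 + Y)²/4)
(102 - 48)*o(-1*3 + 4, I(4)) = (102 - 48)*(-3 + (6 + 1/4)²/4) = 54*(-3 + (6 + ¼)²/4) = 54*(-3 + (25/4)²/4) = 54*(-3 + (¼)*(625/16)) = 54*(-3 + 625/64) = 54*(433/64) = 11691/32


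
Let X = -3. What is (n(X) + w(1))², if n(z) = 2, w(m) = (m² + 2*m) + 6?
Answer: 121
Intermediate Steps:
w(m) = 6 + m² + 2*m
(n(X) + w(1))² = (2 + (6 + 1² + 2*1))² = (2 + (6 + 1 + 2))² = (2 + 9)² = 11² = 121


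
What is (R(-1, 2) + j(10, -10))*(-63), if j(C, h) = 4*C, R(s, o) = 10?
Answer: -3150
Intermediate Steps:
(R(-1, 2) + j(10, -10))*(-63) = (10 + 4*10)*(-63) = (10 + 40)*(-63) = 50*(-63) = -3150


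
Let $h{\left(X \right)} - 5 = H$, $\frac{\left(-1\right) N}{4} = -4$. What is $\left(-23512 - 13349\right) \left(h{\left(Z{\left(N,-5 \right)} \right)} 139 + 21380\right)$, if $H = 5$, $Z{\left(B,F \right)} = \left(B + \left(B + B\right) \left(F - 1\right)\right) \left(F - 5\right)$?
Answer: $-839324970$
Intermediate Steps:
$N = 16$ ($N = \left(-4\right) \left(-4\right) = 16$)
$Z{\left(B,F \right)} = \left(-5 + F\right) \left(B + 2 B \left(-1 + F\right)\right)$ ($Z{\left(B,F \right)} = \left(B + 2 B \left(-1 + F\right)\right) \left(-5 + F\right) = \left(-5 + F\right) \left(B + 2 B \left(-1 + F\right)\right)$)
$h{\left(X \right)} = 10$ ($h{\left(X \right)} = 5 + 5 = 10$)
$\left(-23512 - 13349\right) \left(h{\left(Z{\left(N,-5 \right)} \right)} 139 + 21380\right) = \left(-23512 - 13349\right) \left(10 \cdot 139 + 21380\right) = - 36861 \left(1390 + 21380\right) = \left(-36861\right) 22770 = -839324970$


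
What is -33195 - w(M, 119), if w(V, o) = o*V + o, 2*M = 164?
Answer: -43072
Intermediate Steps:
M = 82 (M = (½)*164 = 82)
w(V, o) = o + V*o (w(V, o) = V*o + o = o + V*o)
-33195 - w(M, 119) = -33195 - 119*(1 + 82) = -33195 - 119*83 = -33195 - 1*9877 = -33195 - 9877 = -43072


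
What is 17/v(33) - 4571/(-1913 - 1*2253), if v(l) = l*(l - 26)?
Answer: 1126723/962346 ≈ 1.1708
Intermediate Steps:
v(l) = l*(-26 + l)
17/v(33) - 4571/(-1913 - 1*2253) = 17/((33*(-26 + 33))) - 4571/(-1913 - 1*2253) = 17/((33*7)) - 4571/(-1913 - 2253) = 17/231 - 4571/(-4166) = 17*(1/231) - 4571*(-1/4166) = 17/231 + 4571/4166 = 1126723/962346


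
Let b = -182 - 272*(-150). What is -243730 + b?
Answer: -203112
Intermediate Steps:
b = 40618 (b = -182 + 40800 = 40618)
-243730 + b = -243730 + 40618 = -203112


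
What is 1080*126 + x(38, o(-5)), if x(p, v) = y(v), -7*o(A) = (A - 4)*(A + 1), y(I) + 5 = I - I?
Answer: 136075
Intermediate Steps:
y(I) = -5 (y(I) = -5 + (I - I) = -5 + 0 = -5)
o(A) = -(1 + A)*(-4 + A)/7 (o(A) = -(A - 4)*(A + 1)/7 = -(-4 + A)*(1 + A)/7 = -(1 + A)*(-4 + A)/7)
x(p, v) = -5
1080*126 + x(38, o(-5)) = 1080*126 - 5 = 136080 - 5 = 136075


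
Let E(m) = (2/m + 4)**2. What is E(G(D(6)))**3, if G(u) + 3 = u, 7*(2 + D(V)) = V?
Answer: 1126162419264/594823321 ≈ 1893.3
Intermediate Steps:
D(V) = -2 + V/7
G(u) = -3 + u
E(m) = (4 + 2/m)**2
E(G(D(6)))**3 = (4*(1 + 2*(-3 + (-2 + (1/7)*6)))**2/(-3 + (-2 + (1/7)*6))**2)**3 = (4*(1 + 2*(-3 + (-2 + 6/7)))**2/(-3 + (-2 + 6/7))**2)**3 = (4*(1 + 2*(-3 - 8/7))**2/(-3 - 8/7)**2)**3 = (4*(1 + 2*(-29/7))**2/(-29/7)**2)**3 = (4*(49/841)*(1 - 58/7)**2)**3 = (4*(49/841)*(-51/7)**2)**3 = (4*(49/841)*(2601/49))**3 = (10404/841)**3 = 1126162419264/594823321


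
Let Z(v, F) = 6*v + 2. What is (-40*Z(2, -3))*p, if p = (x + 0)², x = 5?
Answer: -14000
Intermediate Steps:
Z(v, F) = 2 + 6*v
p = 25 (p = (5 + 0)² = 5² = 25)
(-40*Z(2, -3))*p = -40*(2 + 6*2)*25 = -40*(2 + 12)*25 = -40*14*25 = -560*25 = -14000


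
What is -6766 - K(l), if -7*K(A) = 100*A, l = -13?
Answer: -48662/7 ≈ -6951.7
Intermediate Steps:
K(A) = -100*A/7
-6766 - K(l) = -6766 - (-100)*(-13)/7 = -6766 - 1*1300/7 = -6766 - 1300/7 = -48662/7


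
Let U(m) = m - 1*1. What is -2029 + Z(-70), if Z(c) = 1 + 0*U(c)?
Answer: -2028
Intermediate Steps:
U(m) = -1 + m (U(m) = m - 1 = -1 + m)
Z(c) = 1 (Z(c) = 1 + 0*(-1 + c) = 1 + 0 = 1)
-2029 + Z(-70) = -2029 + 1 = -2028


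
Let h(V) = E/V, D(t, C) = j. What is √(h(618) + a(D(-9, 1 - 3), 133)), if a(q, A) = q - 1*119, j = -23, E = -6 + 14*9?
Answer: I*√1504418/103 ≈ 11.908*I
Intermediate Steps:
E = 120 (E = -6 + 126 = 120)
D(t, C) = -23
h(V) = 120/V
a(q, A) = -119 + q (a(q, A) = q - 119 = -119 + q)
√(h(618) + a(D(-9, 1 - 3), 133)) = √(120/618 + (-119 - 23)) = √(120*(1/618) - 142) = √(20/103 - 142) = √(-14606/103) = I*√1504418/103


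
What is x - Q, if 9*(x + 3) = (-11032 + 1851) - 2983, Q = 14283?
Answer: -140738/9 ≈ -15638.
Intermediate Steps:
x = -12191/9 (x = -3 + ((-11032 + 1851) - 2983)/9 = -3 + (-9181 - 2983)/9 = -3 + (1/9)*(-12164) = -3 - 12164/9 = -12191/9 ≈ -1354.6)
x - Q = -12191/9 - 1*14283 = -12191/9 - 14283 = -140738/9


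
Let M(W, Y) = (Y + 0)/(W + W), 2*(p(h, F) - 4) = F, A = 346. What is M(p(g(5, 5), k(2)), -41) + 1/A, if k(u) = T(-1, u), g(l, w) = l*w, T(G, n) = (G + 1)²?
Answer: -7089/1384 ≈ -5.1221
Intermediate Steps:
T(G, n) = (1 + G)²
k(u) = 0 (k(u) = (1 - 1)² = 0² = 0)
p(h, F) = 4 + F/2
M(W, Y) = Y/(2*W) (M(W, Y) = Y/((2*W)) = Y*(1/(2*W)) = Y/(2*W))
M(p(g(5, 5), k(2)), -41) + 1/A = (½)*(-41)/(4 + (½)*0) + 1/346 = (½)*(-41)/(4 + 0) + 1/346 = (½)*(-41)/4 + 1/346 = (½)*(-41)*(¼) + 1/346 = -41/8 + 1/346 = -7089/1384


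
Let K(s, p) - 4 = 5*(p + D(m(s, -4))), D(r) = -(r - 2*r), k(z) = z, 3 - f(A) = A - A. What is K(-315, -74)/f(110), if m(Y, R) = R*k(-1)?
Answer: -346/3 ≈ -115.33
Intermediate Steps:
f(A) = 3 (f(A) = 3 - (A - A) = 3 - 1*0 = 3 + 0 = 3)
m(Y, R) = -R (m(Y, R) = R*(-1) = -R)
D(r) = r (D(r) = -(-1)*r = r)
K(s, p) = 24 + 5*p (K(s, p) = 4 + 5*(p - 1*(-4)) = 4 + 5*(p + 4) = 4 + 5*(4 + p) = 4 + (20 + 5*p) = 24 + 5*p)
K(-315, -74)/f(110) = (24 + 5*(-74))/3 = (24 - 370)*(1/3) = -346*1/3 = -346/3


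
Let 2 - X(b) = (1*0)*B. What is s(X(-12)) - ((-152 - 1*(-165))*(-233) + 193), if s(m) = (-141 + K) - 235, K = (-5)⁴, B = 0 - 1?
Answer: 3085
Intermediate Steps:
B = -1
K = 625
X(b) = 2 (X(b) = 2 - 1*0*(-1) = 2 - 0*(-1) = 2 - 1*0 = 2 + 0 = 2)
s(m) = 249 (s(m) = (-141 + 625) - 235 = 484 - 235 = 249)
s(X(-12)) - ((-152 - 1*(-165))*(-233) + 193) = 249 - ((-152 - 1*(-165))*(-233) + 193) = 249 - ((-152 + 165)*(-233) + 193) = 249 - (13*(-233) + 193) = 249 - (-3029 + 193) = 249 - 1*(-2836) = 249 + 2836 = 3085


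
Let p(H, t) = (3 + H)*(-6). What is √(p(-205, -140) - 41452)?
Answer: 4*I*√2515 ≈ 200.6*I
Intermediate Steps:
p(H, t) = -18 - 6*H
√(p(-205, -140) - 41452) = √((-18 - 6*(-205)) - 41452) = √((-18 + 1230) - 41452) = √(1212 - 41452) = √(-40240) = 4*I*√2515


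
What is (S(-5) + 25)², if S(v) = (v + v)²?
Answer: 15625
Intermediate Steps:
S(v) = 4*v² (S(v) = (2*v)² = 4*v²)
(S(-5) + 25)² = (4*(-5)² + 25)² = (4*25 + 25)² = (100 + 25)² = 125² = 15625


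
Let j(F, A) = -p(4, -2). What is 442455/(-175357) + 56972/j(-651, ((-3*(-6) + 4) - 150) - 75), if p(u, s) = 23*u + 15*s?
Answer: -385302739/418159 ≈ -921.43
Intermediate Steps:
p(u, s) = 15*s + 23*u
j(F, A) = -62 (j(F, A) = -(15*(-2) + 23*4) = -(-30 + 92) = -1*62 = -62)
442455/(-175357) + 56972/j(-651, ((-3*(-6) + 4) - 150) - 75) = 442455/(-175357) + 56972/(-62) = 442455*(-1/175357) + 56972*(-1/62) = -34035/13489 - 28486/31 = -385302739/418159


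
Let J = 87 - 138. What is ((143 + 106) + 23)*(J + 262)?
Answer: 57392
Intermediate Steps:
J = -51
((143 + 106) + 23)*(J + 262) = ((143 + 106) + 23)*(-51 + 262) = (249 + 23)*211 = 272*211 = 57392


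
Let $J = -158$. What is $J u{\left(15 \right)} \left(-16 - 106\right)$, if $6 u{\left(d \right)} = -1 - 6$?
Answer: $- \frac{67466}{3} \approx -22489.0$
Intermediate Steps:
$u{\left(d \right)} = - \frac{7}{6}$ ($u{\left(d \right)} = \frac{-1 - 6}{6} = \frac{1}{6} \left(-7\right) = - \frac{7}{6}$)
$J u{\left(15 \right)} \left(-16 - 106\right) = \left(-158\right) \left(- \frac{7}{6}\right) \left(-16 - 106\right) = \frac{553 \left(-16 - 106\right)}{3} = \frac{553}{3} \left(-122\right) = - \frac{67466}{3}$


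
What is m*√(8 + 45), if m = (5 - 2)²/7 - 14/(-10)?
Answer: 94*√53/35 ≈ 19.552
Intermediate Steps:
m = 94/35 (m = 3²*(⅐) - 14*(-⅒) = 9*(⅐) + 7/5 = 9/7 + 7/5 = 94/35 ≈ 2.6857)
m*√(8 + 45) = 94*√(8 + 45)/35 = 94*√53/35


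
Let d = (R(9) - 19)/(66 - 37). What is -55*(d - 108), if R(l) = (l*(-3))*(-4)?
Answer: 167365/29 ≈ 5771.2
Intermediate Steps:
R(l) = 12*l (R(l) = -3*l*(-4) = 12*l)
d = 89/29 (d = (12*9 - 19)/(66 - 37) = (108 - 19)/29 = 89*(1/29) = 89/29 ≈ 3.0690)
-55*(d - 108) = -55*(89/29 - 108) = -55*(-3043/29) = 167365/29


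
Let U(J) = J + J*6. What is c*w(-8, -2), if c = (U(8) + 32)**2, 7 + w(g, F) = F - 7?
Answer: -123904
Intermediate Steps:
w(g, F) = -14 + F (w(g, F) = -7 + (F - 7) = -7 + (-7 + F) = -14 + F)
U(J) = 7*J (U(J) = J + 6*J = 7*J)
c = 7744 (c = (7*8 + 32)**2 = (56 + 32)**2 = 88**2 = 7744)
c*w(-8, -2) = 7744*(-14 - 2) = 7744*(-16) = -123904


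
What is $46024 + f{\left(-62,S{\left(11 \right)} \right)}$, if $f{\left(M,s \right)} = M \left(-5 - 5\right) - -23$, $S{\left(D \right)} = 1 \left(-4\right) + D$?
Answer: $46667$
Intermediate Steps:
$S{\left(D \right)} = -4 + D$
$f{\left(M,s \right)} = 23 - 10 M$ ($f{\left(M,s \right)} = M \left(-10\right) + 23 = - 10 M + 23 = 23 - 10 M$)
$46024 + f{\left(-62,S{\left(11 \right)} \right)} = 46024 + \left(23 - -620\right) = 46024 + \left(23 + 620\right) = 46024 + 643 = 46667$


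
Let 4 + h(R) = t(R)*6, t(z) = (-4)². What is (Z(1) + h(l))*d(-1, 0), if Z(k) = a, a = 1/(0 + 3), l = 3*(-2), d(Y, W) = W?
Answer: 0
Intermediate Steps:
t(z) = 16
l = -6
a = ⅓ (a = 1/3 = ⅓ ≈ 0.33333)
h(R) = 92 (h(R) = -4 + 16*6 = -4 + 96 = 92)
Z(k) = ⅓
(Z(1) + h(l))*d(-1, 0) = (⅓ + 92)*0 = (277/3)*0 = 0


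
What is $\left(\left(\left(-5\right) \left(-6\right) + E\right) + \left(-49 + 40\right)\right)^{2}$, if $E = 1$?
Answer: $484$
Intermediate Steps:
$\left(\left(\left(-5\right) \left(-6\right) + E\right) + \left(-49 + 40\right)\right)^{2} = \left(\left(\left(-5\right) \left(-6\right) + 1\right) + \left(-49 + 40\right)\right)^{2} = \left(\left(30 + 1\right) - 9\right)^{2} = \left(31 - 9\right)^{2} = 22^{2} = 484$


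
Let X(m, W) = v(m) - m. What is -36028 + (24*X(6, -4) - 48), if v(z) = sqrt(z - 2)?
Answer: -36172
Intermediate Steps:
v(z) = sqrt(-2 + z)
X(m, W) = sqrt(-2 + m) - m
-36028 + (24*X(6, -4) - 48) = -36028 + (24*(sqrt(-2 + 6) - 1*6) - 48) = -36028 + (24*(sqrt(4) - 6) - 48) = -36028 + (24*(2 - 6) - 48) = -36028 + (24*(-4) - 48) = -36028 + (-96 - 48) = -36028 - 144 = -36172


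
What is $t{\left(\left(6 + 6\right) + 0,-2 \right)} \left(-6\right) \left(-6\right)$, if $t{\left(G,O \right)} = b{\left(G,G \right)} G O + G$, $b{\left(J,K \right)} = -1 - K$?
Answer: $11664$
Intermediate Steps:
$t{\left(G,O \right)} = G + G O \left(-1 - G\right)$ ($t{\left(G,O \right)} = \left(-1 - G\right) G O + G = G \left(-1 - G\right) O + G = G O \left(-1 - G\right) + G = G + G O \left(-1 - G\right)$)
$t{\left(\left(6 + 6\right) + 0,-2 \right)} \left(-6\right) \left(-6\right) = \left(\left(6 + 6\right) + 0\right) \left(1 - -2 - \left(\left(6 + 6\right) + 0\right) \left(-2\right)\right) \left(-6\right) \left(-6\right) = \left(12 + 0\right) \left(1 + 2 - \left(12 + 0\right) \left(-2\right)\right) \left(-6\right) \left(-6\right) = 12 \left(1 + 2 - 12 \left(-2\right)\right) \left(-6\right) \left(-6\right) = 12 \left(1 + 2 + 24\right) \left(-6\right) \left(-6\right) = 12 \cdot 27 \left(-6\right) \left(-6\right) = 324 \left(-6\right) \left(-6\right) = \left(-1944\right) \left(-6\right) = 11664$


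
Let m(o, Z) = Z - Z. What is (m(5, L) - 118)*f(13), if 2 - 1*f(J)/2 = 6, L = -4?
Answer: 944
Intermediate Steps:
f(J) = -8 (f(J) = 4 - 2*6 = 4 - 12 = -8)
m(o, Z) = 0
(m(5, L) - 118)*f(13) = (0 - 118)*(-8) = -118*(-8) = 944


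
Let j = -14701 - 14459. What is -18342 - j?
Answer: 10818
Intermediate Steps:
j = -29160
-18342 - j = -18342 - 1*(-29160) = -18342 + 29160 = 10818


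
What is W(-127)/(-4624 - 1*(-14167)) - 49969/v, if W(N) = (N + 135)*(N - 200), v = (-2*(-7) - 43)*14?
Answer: 158597357/1291486 ≈ 122.80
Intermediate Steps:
v = -406 (v = (14 - 43)*14 = -29*14 = -406)
W(N) = (-200 + N)*(135 + N) (W(N) = (135 + N)*(-200 + N) = (-200 + N)*(135 + N))
W(-127)/(-4624 - 1*(-14167)) - 49969/v = (-27000 + (-127)² - 65*(-127))/(-4624 - 1*(-14167)) - 49969/(-406) = (-27000 + 16129 + 8255)/(-4624 + 14167) - 49969*(-1/406) = -2616/9543 + 49969/406 = -2616*1/9543 + 49969/406 = -872/3181 + 49969/406 = 158597357/1291486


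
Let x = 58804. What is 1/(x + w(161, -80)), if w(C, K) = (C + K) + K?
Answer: 1/58805 ≈ 1.7005e-5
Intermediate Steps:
w(C, K) = C + 2*K
1/(x + w(161, -80)) = 1/(58804 + (161 + 2*(-80))) = 1/(58804 + (161 - 160)) = 1/(58804 + 1) = 1/58805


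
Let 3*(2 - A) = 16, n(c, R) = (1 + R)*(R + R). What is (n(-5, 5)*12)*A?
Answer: -2400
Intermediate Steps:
n(c, R) = 2*R*(1 + R) (n(c, R) = (1 + R)*(2*R) = 2*R*(1 + R))
A = -10/3 (A = 2 - ⅓*16 = 2 - 16/3 = -10/3 ≈ -3.3333)
(n(-5, 5)*12)*A = ((2*5*(1 + 5))*12)*(-10/3) = ((2*5*6)*12)*(-10/3) = (60*12)*(-10/3) = 720*(-10/3) = -2400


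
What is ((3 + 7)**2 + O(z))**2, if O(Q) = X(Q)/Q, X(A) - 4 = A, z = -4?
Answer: 10000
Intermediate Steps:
X(A) = 4 + A
O(Q) = (4 + Q)/Q
((3 + 7)**2 + O(z))**2 = ((3 + 7)**2 + (4 - 4)/(-4))**2 = (10**2 - 1/4*0)**2 = (100 + 0)**2 = 100**2 = 10000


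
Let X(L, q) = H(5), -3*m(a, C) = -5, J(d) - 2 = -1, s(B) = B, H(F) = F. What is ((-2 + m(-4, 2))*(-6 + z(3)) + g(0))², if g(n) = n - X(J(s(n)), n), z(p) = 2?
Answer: 121/9 ≈ 13.444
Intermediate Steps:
J(d) = 1 (J(d) = 2 - 1 = 1)
m(a, C) = 5/3 (m(a, C) = -⅓*(-5) = 5/3)
X(L, q) = 5
g(n) = -5 + n (g(n) = n - 1*5 = n - 5 = -5 + n)
((-2 + m(-4, 2))*(-6 + z(3)) + g(0))² = ((-2 + 5/3)*(-6 + 2) + (-5 + 0))² = (-⅓*(-4) - 5)² = (4/3 - 5)² = (-11/3)² = 121/9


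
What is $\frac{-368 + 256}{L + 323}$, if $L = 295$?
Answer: $- \frac{56}{309} \approx -0.18123$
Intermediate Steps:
$\frac{-368 + 256}{L + 323} = \frac{-368 + 256}{295 + 323} = - \frac{112}{618} = \left(-112\right) \frac{1}{618} = - \frac{56}{309}$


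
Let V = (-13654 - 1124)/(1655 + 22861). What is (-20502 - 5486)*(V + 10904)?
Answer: -192966448438/681 ≈ -2.8336e+8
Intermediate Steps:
V = -821/1362 (V = -14778/24516 = -14778*1/24516 = -821/1362 ≈ -0.60279)
(-20502 - 5486)*(V + 10904) = (-20502 - 5486)*(-821/1362 + 10904) = -25988*14850427/1362 = -192966448438/681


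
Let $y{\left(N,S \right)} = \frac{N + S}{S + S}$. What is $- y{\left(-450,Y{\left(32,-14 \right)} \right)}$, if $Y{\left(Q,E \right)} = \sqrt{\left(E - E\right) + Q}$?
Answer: $- \frac{1}{2} + \frac{225 \sqrt{2}}{8} \approx 39.275$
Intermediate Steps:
$Y{\left(Q,E \right)} = \sqrt{Q}$ ($Y{\left(Q,E \right)} = \sqrt{0 + Q} = \sqrt{Q}$)
$y{\left(N,S \right)} = \frac{N + S}{2 S}$
$- y{\left(-450,Y{\left(32,-14 \right)} \right)} = - \frac{-450 + \sqrt{32}}{2 \sqrt{32}} = - \frac{-450 + 4 \sqrt{2}}{2 \cdot 4 \sqrt{2}} = - \frac{\frac{\sqrt{2}}{8} \left(-450 + 4 \sqrt{2}\right)}{2} = - \frac{\sqrt{2} \left(-450 + 4 \sqrt{2}\right)}{16}$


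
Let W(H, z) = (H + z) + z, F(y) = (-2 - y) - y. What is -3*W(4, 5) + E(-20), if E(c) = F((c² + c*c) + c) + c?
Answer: -1624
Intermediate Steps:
F(y) = -2 - 2*y
W(H, z) = H + 2*z
E(c) = -2 - c - 4*c² (E(c) = (-2 - 2*((c² + c*c) + c)) + c = (-2 - 2*((c² + c²) + c)) + c = (-2 - 2*(2*c² + c)) + c = (-2 - 2*(c + 2*c²)) + c = (-2 + (-4*c² - 2*c)) + c = (-2 - 4*c² - 2*c) + c = -2 - c - 4*c²)
-3*W(4, 5) + E(-20) = -3*(4 + 2*5) + (-2 - 1*(-20) - 4*(-20)²) = -3*(4 + 10) + (-2 + 20 - 4*400) = -3*14 + (-2 + 20 - 1600) = -42 - 1582 = -1624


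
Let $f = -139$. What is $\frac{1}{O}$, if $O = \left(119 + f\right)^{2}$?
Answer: $\frac{1}{400} \approx 0.0025$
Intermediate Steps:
$O = 400$ ($O = \left(119 - 139\right)^{2} = \left(-20\right)^{2} = 400$)
$\frac{1}{O} = \frac{1}{400}$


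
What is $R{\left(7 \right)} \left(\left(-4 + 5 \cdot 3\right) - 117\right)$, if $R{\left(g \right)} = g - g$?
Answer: $0$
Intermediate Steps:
$R{\left(g \right)} = 0$
$R{\left(7 \right)} \left(\left(-4 + 5 \cdot 3\right) - 117\right) = 0 \left(\left(-4 + 5 \cdot 3\right) - 117\right) = 0 \left(\left(-4 + 15\right) - 117\right) = 0 \left(11 - 117\right) = 0 \left(-106\right) = 0$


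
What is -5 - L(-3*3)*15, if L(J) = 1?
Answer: -20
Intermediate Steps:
-5 - L(-3*3)*15 = -5 - 15 = -20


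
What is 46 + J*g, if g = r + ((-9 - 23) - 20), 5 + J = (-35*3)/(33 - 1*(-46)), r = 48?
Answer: 5634/79 ≈ 71.316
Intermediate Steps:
J = -500/79 (J = -5 + (-35*3)/(33 - 1*(-46)) = -5 - 105/(33 + 46) = -5 - 105/79 = -500/79 ≈ -6.3291)
g = -4 (g = 48 + ((-9 - 23) - 20) = 48 + (-32 - 20) = 48 - 52 = -4)
46 + J*g = 46 - 500/79*(-4) = 46 + 2000/79 = 5634/79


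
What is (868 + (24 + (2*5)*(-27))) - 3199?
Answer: -2577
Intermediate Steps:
(868 + (24 + (2*5)*(-27))) - 3199 = (868 + (24 + 10*(-27))) - 3199 = (868 + (24 - 270)) - 3199 = (868 - 246) - 3199 = 622 - 3199 = -2577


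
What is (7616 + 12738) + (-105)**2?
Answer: 31379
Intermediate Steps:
(7616 + 12738) + (-105)**2 = 20354 + 11025 = 31379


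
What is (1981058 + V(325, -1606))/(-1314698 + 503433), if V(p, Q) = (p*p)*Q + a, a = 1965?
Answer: 167650727/811265 ≈ 206.65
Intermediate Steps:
V(p, Q) = 1965 + Q*p**2 (V(p, Q) = (p*p)*Q + 1965 = p**2*Q + 1965 = Q*p**2 + 1965 = 1965 + Q*p**2)
(1981058 + V(325, -1606))/(-1314698 + 503433) = (1981058 + (1965 - 1606*325**2))/(-1314698 + 503433) = (1981058 + (1965 - 1606*105625))/(-811265) = (1981058 + (1965 - 169633750))*(-1/811265) = (1981058 - 169631785)*(-1/811265) = -167650727*(-1/811265) = 167650727/811265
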